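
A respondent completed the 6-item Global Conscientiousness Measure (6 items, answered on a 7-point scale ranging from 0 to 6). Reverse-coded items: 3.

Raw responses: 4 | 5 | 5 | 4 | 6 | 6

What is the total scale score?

26

Reversing item 3 with 6 − raw:
Total = 4 + 5 + (6−5) + 4 + 6 + 6
      = 4 + 5 + 1 + 4 + 6 + 6 = 26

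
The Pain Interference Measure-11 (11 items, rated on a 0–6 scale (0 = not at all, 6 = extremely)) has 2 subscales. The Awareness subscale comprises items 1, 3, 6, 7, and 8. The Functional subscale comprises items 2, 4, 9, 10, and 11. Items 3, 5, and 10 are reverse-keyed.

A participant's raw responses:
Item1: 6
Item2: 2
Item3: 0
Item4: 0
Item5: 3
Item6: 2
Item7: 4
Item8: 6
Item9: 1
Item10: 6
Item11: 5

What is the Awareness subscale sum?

Awareness items: 1, 3, 6, 7, 8.
Of these, item 3 is reverse-keyed; on a 0–6 scale, reversed = 6 − raw.
  item 1: 6
  item 3: 6 − 0 = 6
  item 6: 2
  item 7: 4
  item 8: 6
Sum = 6 + 6 + 2 + 4 + 6 = 24

24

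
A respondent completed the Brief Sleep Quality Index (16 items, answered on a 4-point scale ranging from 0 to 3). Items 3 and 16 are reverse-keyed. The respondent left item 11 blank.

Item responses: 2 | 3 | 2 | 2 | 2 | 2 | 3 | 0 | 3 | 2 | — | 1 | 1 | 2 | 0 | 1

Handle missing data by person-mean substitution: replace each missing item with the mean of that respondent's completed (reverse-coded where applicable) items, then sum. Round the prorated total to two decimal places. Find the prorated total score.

Reverse-coded (on a 0–3 scale, reversed = 3 − raw):
  item 3: 3 − 2 = 1
  item 16: 3 − 1 = 2
Completed scored items (15 of 16): 2, 3, 1, 2, 2, 2, 3, 0, 3, 2, 1, 1, 2, 0, 2; sum = 26.
Person mean = 26 / 15 ≈ 1.7333
Prorated total = (26 / 15) × 16 = 27.73 (to 2 dp)

27.73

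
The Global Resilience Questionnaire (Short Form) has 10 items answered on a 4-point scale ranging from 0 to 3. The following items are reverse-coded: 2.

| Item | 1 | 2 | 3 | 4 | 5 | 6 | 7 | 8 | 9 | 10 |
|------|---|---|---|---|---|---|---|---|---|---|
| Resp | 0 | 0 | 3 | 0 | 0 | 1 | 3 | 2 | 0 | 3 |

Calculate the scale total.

Reversing item 2 with 3 − raw:
Total = 0 + (3−0) + 3 + 0 + 0 + 1 + 3 + 2 + 0 + 3
      = 0 + 3 + 3 + 0 + 0 + 1 + 3 + 2 + 0 + 3 = 15

15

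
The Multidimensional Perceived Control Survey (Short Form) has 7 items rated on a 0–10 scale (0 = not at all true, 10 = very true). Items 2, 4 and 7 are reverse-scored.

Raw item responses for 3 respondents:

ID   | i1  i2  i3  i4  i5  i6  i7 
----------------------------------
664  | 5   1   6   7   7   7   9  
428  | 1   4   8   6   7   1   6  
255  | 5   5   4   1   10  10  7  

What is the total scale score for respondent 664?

Respondent 664 raw: 5, 1, 6, 7, 7, 7, 9.
Reverse-coded (on a 0–10 scale, reversed = 10 − raw):
  item 1: 5
  item 2: 10 − 1 = 9
  item 3: 6
  item 4: 10 − 7 = 3
  item 5: 7
  item 6: 7
  item 7: 10 − 9 = 1
Sum = 5 + 9 + 6 + 3 + 7 + 7 + 1 = 38

38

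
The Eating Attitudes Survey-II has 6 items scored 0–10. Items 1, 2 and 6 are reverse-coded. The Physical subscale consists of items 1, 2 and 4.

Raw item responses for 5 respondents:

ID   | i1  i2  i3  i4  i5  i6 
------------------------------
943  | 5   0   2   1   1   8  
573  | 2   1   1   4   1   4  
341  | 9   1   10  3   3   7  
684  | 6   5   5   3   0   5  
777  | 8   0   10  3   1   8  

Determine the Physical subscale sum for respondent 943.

16

Respondent 943 raw: 5, 0, 2, 1, 1, 8.
Physical items: 1, 2, 4.
Reverse-coded (on a 0–10 scale, reversed = 10 − raw):
  item 1: 10 − 5 = 5
  item 2: 10 − 0 = 10
  item 4: 1
Sum = 5 + 10 + 1 = 16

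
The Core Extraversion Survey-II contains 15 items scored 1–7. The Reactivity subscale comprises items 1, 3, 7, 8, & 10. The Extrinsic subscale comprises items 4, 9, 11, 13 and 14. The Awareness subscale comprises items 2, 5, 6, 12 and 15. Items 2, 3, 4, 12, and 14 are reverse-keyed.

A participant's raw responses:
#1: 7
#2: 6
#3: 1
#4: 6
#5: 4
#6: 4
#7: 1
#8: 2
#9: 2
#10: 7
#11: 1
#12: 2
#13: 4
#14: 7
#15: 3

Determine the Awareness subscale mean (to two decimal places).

Awareness items: 2, 5, 6, 12, 15.
Of these, items 2 and 12 are reverse-keyed; on a 1–7 scale, reversed = 8 − raw.
  item 2: 8 − 6 = 2
  item 5: 4
  item 6: 4
  item 12: 8 − 2 = 6
  item 15: 3
Sum = 2 + 4 + 4 + 6 + 3 = 19
Mean = 19 / 5 = 3.80

3.80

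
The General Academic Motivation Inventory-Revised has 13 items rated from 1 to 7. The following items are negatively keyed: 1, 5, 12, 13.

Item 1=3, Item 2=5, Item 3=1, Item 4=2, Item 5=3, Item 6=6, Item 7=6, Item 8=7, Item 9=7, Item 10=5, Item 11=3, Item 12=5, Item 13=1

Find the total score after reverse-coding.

62

Reversing items 1, 5, 12 and 13 with 8 − raw:
Total = (8−3) + 5 + 1 + 2 + (8−3) + 6 + 6 + 7 + 7 + 5 + 3 + (8−5) + (8−1)
      = 5 + 5 + 1 + 2 + 5 + 6 + 6 + 7 + 7 + 5 + 3 + 3 + 7 = 62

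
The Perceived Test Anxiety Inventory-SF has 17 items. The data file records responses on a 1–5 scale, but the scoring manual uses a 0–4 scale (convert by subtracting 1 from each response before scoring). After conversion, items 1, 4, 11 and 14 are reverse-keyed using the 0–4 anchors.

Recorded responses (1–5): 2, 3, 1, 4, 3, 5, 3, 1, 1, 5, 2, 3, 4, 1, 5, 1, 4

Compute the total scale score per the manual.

37

Convert to 0–4: 1, 2, 0, 3, 2, 4, 2, 0, 0, 4, 1, 2, 3, 0, 4, 0, 3
Reverse-coded (reverse-coded value = 4 − response):
  item 1: 4 − 1 = 3
  item 4: 4 − 3 = 1
  item 11: 4 − 1 = 3
  item 14: 4 − 0 = 4
Scored: 3, 2, 0, 1, 2, 4, 2, 0, 0, 4, 3, 2, 3, 4, 4, 0, 3
Total = 37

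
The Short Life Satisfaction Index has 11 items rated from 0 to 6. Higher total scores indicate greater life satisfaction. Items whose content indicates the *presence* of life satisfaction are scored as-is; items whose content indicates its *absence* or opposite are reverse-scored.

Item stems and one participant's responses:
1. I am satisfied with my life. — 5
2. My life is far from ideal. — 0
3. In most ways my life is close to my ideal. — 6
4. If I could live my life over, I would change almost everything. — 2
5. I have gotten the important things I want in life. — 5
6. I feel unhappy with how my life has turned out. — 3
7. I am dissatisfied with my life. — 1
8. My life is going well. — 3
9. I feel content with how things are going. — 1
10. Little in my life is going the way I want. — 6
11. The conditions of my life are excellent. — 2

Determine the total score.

Items 2, 4, 6, 7, 10 describe the absence/opposite of life satisfaction → reverse-score.
reverse-coded value = 6 − response.
  item 1: 5
  item 2: 6 − 0 = 6
  item 3: 6
  item 4: 6 − 2 = 4
  item 5: 5
  item 6: 6 − 3 = 3
  item 7: 6 − 1 = 5
  item 8: 3
  item 9: 1
  item 10: 6 − 6 = 0
  item 11: 2
Total = 5 + 6 + 6 + 4 + 5 + 3 + 5 + 3 + 1 + 0 + 2 = 40

40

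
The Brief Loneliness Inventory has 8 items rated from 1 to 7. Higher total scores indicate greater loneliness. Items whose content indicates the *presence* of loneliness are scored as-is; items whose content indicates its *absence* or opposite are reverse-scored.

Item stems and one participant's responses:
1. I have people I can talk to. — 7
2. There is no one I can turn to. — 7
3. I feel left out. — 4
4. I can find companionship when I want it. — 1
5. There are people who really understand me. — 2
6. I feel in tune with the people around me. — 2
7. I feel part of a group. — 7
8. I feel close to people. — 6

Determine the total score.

34

Items 1, 4, 5, 6, 7, 8 describe the absence/opposite of loneliness → reverse-score.
reversed = (1+7) − raw = 8 − raw.
  item 1: 8 − 7 = 1
  item 2: 7
  item 3: 4
  item 4: 8 − 1 = 7
  item 5: 8 − 2 = 6
  item 6: 8 − 2 = 6
  item 7: 8 − 7 = 1
  item 8: 8 − 6 = 2
Total = 1 + 7 + 4 + 7 + 6 + 6 + 1 + 2 = 34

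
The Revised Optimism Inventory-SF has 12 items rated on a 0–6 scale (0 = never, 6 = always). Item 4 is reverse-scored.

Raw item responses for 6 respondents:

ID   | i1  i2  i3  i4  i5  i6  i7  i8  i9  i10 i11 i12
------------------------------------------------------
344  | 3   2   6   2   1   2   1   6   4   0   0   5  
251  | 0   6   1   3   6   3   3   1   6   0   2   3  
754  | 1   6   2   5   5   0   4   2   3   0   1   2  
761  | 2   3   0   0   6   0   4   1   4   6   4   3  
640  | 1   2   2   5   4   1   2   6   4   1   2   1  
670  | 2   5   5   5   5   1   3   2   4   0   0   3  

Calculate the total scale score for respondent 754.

Respondent 754 raw: 1, 6, 2, 5, 5, 0, 4, 2, 3, 0, 1, 2.
Reverse-coded (on a 0–6 scale, reversed = 6 − raw):
  item 1: 1
  item 2: 6
  item 3: 2
  item 4: 6 − 5 = 1
  item 5: 5
  item 6: 0
  item 7: 4
  item 8: 2
  item 9: 3
  item 10: 0
  item 11: 1
  item 12: 2
Sum = 1 + 6 + 2 + 1 + 5 + 0 + 4 + 2 + 3 + 0 + 1 + 2 = 27

27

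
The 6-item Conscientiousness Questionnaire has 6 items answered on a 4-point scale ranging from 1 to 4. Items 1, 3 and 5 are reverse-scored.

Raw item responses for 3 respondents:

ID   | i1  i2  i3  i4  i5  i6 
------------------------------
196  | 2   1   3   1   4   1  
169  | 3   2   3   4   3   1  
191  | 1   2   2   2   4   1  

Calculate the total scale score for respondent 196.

9

Respondent 196 raw: 2, 1, 3, 1, 4, 1.
Reverse-coded (reversed = (1+4) − raw = 5 − raw):
  item 1: 5 − 2 = 3
  item 2: 1
  item 3: 5 − 3 = 2
  item 4: 1
  item 5: 5 − 4 = 1
  item 6: 1
Sum = 3 + 1 + 2 + 1 + 1 + 1 = 9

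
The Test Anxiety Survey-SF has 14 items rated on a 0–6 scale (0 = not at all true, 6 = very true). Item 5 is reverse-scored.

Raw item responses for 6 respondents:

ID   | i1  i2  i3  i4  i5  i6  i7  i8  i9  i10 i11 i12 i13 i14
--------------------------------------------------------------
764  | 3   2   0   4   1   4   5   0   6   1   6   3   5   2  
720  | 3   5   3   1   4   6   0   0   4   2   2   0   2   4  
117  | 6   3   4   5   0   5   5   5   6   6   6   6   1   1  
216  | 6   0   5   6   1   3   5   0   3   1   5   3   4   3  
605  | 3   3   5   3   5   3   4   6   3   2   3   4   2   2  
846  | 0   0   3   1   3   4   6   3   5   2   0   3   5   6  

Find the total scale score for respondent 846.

41

Respondent 846 raw: 0, 0, 3, 1, 3, 4, 6, 3, 5, 2, 0, 3, 5, 6.
Reverse-coded (reverse-coded value = 6 − response):
  item 1: 0
  item 2: 0
  item 3: 3
  item 4: 1
  item 5: 6 − 3 = 3
  item 6: 4
  item 7: 6
  item 8: 3
  item 9: 5
  item 10: 2
  item 11: 0
  item 12: 3
  item 13: 5
  item 14: 6
Sum = 0 + 0 + 3 + 1 + 3 + 4 + 6 + 3 + 5 + 2 + 0 + 3 + 5 + 6 = 41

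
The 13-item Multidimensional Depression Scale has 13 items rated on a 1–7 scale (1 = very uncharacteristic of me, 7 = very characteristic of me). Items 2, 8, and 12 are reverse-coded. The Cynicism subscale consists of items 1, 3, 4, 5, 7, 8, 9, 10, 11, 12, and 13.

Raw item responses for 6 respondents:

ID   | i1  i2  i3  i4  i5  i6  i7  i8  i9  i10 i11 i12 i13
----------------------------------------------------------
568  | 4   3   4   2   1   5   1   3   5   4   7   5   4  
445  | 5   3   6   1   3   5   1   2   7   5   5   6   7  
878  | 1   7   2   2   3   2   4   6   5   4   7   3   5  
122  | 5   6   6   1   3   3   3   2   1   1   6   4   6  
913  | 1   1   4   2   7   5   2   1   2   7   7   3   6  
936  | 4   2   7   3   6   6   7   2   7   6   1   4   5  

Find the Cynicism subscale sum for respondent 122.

Respondent 122 raw: 5, 6, 6, 1, 3, 3, 3, 2, 1, 1, 6, 4, 6.
Cynicism items: 1, 3, 4, 5, 7, 8, 9, 10, 11, 12, 13.
Reverse-coded (reverse-coded value = 8 − response):
  item 1: 5
  item 3: 6
  item 4: 1
  item 5: 3
  item 7: 3
  item 8: 8 − 2 = 6
  item 9: 1
  item 10: 1
  item 11: 6
  item 12: 8 − 4 = 4
  item 13: 6
Sum = 5 + 6 + 1 + 3 + 3 + 6 + 1 + 1 + 6 + 4 + 6 = 42

42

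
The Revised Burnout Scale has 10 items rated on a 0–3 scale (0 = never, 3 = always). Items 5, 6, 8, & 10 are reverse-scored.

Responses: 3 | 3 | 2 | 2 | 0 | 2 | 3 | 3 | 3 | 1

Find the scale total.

22

Reverse-coded items (reversed = (0+3) − raw = 3 − raw):
  item 5: 3 − 0 = 3
  item 6: 3 − 2 = 1
  item 8: 3 − 3 = 0
  item 10: 3 − 1 = 2
Scored items: 3, 3, 2, 2, 3, 1, 3, 0, 3, 2
Total = 3 + 3 + 2 + 2 + 3 + 1 + 3 + 0 + 3 + 2 = 22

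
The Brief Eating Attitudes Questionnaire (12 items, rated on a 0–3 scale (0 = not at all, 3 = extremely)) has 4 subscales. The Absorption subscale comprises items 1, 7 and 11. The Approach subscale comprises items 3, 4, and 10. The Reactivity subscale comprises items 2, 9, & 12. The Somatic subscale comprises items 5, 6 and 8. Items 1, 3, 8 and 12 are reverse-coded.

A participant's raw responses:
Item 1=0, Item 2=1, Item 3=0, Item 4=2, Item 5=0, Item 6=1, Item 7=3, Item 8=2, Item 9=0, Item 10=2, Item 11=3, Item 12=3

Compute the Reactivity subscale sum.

1

Reactivity items: 2, 9, 12.
Of these, item 12 is reverse-coded; on a 0–3 scale, reversed = 3 − raw.
  item 2: 1
  item 9: 0
  item 12: 3 − 3 = 0
Sum = 1 + 0 + 0 = 1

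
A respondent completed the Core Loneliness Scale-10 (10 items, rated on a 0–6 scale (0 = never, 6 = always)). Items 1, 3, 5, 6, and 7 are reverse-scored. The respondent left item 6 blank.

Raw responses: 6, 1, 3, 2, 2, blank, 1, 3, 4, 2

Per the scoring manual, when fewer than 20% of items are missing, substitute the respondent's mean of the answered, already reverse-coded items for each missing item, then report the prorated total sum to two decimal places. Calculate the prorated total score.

Reverse-coded (reverse-coded value = 6 − response):
  item 1: 6 − 6 = 0
  item 3: 6 − 3 = 3
  item 5: 6 − 2 = 4
  item 7: 6 − 1 = 5
Completed scored items (9 of 10): 0, 1, 3, 2, 4, 5, 3, 4, 2; sum = 24.
Person mean = 24 / 9 ≈ 2.6667
Prorated total = (24 / 9) × 10 = 26.67 (to 2 dp)

26.67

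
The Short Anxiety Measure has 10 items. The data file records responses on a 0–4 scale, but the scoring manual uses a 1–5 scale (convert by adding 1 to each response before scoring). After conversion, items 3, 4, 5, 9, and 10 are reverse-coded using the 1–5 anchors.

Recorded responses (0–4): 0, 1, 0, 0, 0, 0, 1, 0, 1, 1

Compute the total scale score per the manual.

30

Convert to 1–5: 1, 2, 1, 1, 1, 1, 2, 1, 2, 2
Reverse-coded (reverse-coded value = 6 − response):
  item 3: 6 − 1 = 5
  item 4: 6 − 1 = 5
  item 5: 6 − 1 = 5
  item 9: 6 − 2 = 4
  item 10: 6 − 2 = 4
Scored: 1, 2, 5, 5, 5, 1, 2, 1, 4, 4
Total = 30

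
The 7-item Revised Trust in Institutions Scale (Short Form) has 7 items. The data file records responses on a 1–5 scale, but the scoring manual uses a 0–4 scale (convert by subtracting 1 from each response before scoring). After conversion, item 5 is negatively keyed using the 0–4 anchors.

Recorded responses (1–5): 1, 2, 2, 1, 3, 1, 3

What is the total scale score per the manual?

Convert to 0–4: 0, 1, 1, 0, 2, 0, 2
Reverse-coded (reverse-coded value = 4 − response):
  item 5: 4 − 2 = 2
Scored: 0, 1, 1, 0, 2, 0, 2
Total = 6

6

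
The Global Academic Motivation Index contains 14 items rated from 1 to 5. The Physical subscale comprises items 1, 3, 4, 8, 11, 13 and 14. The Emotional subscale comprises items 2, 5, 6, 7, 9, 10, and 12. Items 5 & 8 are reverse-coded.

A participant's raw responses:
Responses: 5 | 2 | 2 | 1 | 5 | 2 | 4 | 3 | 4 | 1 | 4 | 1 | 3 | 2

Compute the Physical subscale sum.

Physical items: 1, 3, 4, 8, 11, 13, 14.
Of these, item 8 is reverse-coded; on a 1–5 scale, reversed = 6 − raw.
  item 1: 5
  item 3: 2
  item 4: 1
  item 8: 6 − 3 = 3
  item 11: 4
  item 13: 3
  item 14: 2
Sum = 5 + 2 + 1 + 3 + 4 + 3 + 2 = 20

20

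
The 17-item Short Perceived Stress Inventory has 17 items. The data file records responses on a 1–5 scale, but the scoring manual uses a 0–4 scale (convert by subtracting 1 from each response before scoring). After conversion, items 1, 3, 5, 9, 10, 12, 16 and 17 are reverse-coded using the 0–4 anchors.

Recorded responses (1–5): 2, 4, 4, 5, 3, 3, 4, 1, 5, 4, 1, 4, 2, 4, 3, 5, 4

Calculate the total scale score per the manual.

Convert to 0–4: 1, 3, 3, 4, 2, 2, 3, 0, 4, 3, 0, 3, 1, 3, 2, 4, 3
Reverse-coded (reverse-coded value = 4 − response):
  item 1: 4 − 1 = 3
  item 3: 4 − 3 = 1
  item 5: 4 − 2 = 2
  item 9: 4 − 4 = 0
  item 10: 4 − 3 = 1
  item 12: 4 − 3 = 1
  item 16: 4 − 4 = 0
  item 17: 4 − 3 = 1
Scored: 3, 3, 1, 4, 2, 2, 3, 0, 0, 1, 0, 1, 1, 3, 2, 0, 1
Total = 27

27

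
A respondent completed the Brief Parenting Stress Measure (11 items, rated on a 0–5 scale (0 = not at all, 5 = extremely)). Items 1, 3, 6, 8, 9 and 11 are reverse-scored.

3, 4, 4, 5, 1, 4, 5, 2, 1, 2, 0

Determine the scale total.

Apply reverse scoring (reverse-coded value = 5 − response):
  item 1: 5 − 3 = 2
  item 3: 5 − 4 = 1
  item 6: 5 − 4 = 1
  item 8: 5 − 2 = 3
  item 9: 5 − 1 = 4
  item 11: 5 − 0 = 5
Scored items: 2, 4, 1, 5, 1, 1, 5, 3, 4, 2, 5
Total = 2 + 4 + 1 + 5 + 1 + 1 + 5 + 3 + 4 + 2 + 5 = 33

33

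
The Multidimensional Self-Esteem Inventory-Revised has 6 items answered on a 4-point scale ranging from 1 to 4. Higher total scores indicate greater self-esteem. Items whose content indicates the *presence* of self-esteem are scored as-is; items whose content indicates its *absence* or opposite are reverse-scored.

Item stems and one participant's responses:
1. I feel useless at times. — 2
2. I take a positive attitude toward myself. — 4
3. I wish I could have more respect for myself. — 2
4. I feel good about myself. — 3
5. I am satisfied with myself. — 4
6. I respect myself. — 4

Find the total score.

21

Items 1, 3 describe the absence/opposite of self-esteem → reverse-score.
reverse-coded value = 5 − response.
  item 1: 5 − 2 = 3
  item 2: 4
  item 3: 5 − 2 = 3
  item 4: 3
  item 5: 4
  item 6: 4
Total = 3 + 4 + 3 + 3 + 4 + 4 = 21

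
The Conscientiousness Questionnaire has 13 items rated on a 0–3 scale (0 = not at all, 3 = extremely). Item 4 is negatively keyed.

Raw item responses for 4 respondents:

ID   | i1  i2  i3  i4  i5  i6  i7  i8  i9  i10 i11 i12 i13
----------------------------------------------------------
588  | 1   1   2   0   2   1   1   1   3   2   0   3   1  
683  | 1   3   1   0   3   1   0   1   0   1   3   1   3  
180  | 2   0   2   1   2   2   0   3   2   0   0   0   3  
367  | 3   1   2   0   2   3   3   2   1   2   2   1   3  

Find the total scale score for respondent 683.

21

Respondent 683 raw: 1, 3, 1, 0, 3, 1, 0, 1, 0, 1, 3, 1, 3.
Reverse-coded (reverse-coded value = 3 − response):
  item 1: 1
  item 2: 3
  item 3: 1
  item 4: 3 − 0 = 3
  item 5: 3
  item 6: 1
  item 7: 0
  item 8: 1
  item 9: 0
  item 10: 1
  item 11: 3
  item 12: 1
  item 13: 3
Sum = 1 + 3 + 1 + 3 + 3 + 1 + 0 + 1 + 0 + 1 + 3 + 1 + 3 = 21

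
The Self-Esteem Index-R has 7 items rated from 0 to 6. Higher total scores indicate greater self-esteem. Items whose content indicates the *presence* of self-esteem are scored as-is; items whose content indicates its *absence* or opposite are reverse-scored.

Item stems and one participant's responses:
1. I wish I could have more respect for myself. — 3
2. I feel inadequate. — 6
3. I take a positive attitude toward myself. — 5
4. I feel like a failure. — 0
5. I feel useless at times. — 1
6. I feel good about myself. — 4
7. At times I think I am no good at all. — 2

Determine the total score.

Items 1, 2, 4, 5, 7 describe the absence/opposite of self-esteem → reverse-score.
on a 0–6 scale, reversed = 6 − raw.
  item 1: 6 − 3 = 3
  item 2: 6 − 6 = 0
  item 3: 5
  item 4: 6 − 0 = 6
  item 5: 6 − 1 = 5
  item 6: 4
  item 7: 6 − 2 = 4
Total = 3 + 0 + 5 + 6 + 5 + 4 + 4 = 27

27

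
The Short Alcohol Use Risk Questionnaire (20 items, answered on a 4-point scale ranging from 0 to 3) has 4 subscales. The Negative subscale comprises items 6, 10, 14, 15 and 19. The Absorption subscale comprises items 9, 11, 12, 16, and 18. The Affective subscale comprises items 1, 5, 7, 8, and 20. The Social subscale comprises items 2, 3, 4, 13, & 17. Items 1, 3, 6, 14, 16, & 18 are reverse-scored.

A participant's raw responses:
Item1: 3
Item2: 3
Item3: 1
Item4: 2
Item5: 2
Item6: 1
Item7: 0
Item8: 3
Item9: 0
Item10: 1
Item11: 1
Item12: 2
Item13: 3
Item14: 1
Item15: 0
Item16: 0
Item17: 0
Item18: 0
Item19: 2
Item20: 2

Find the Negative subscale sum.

7

Negative items: 6, 10, 14, 15, 19.
Of these, items 6 and 14 are reverse-scored; reversed = (0+3) − raw = 3 − raw.
  item 6: 3 − 1 = 2
  item 10: 1
  item 14: 3 − 1 = 2
  item 15: 0
  item 19: 2
Sum = 2 + 1 + 2 + 0 + 2 = 7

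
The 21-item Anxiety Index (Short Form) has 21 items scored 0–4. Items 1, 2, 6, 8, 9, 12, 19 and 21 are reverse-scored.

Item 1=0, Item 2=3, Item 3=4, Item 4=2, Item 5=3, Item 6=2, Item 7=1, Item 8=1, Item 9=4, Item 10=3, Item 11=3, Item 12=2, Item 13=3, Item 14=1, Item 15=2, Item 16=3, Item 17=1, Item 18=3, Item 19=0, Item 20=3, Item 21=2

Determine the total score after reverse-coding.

50

Reversing items 1, 2, 6, 8, 9, 12, 19 and 21 with 4 − raw:
Total = (4−0) + (4−3) + 4 + 2 + 3 + (4−2) + 1 + (4−1) + (4−4) + 3 + 3 + (4−2) + 3 + 1 + 2 + 3 + 1 + 3 + (4−0) + 3 + (4−2)
      = 4 + 1 + 4 + 2 + 3 + 2 + 1 + 3 + 0 + 3 + 3 + 2 + 3 + 1 + 2 + 3 + 1 + 3 + 4 + 3 + 2 = 50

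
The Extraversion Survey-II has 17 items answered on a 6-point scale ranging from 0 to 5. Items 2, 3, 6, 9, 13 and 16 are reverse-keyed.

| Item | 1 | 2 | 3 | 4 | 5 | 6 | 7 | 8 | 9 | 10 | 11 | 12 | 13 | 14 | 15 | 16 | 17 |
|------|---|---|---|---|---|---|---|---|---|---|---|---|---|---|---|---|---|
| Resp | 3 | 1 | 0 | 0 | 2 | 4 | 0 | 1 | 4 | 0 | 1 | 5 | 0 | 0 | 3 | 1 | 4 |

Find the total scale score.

Raw sum = 29. Reverse-keyed items: 2, 3, 6, 9, 13, 16; their raw sum = 10.
Each reversal replaces raw with 5 − raw, changing the total by 5 − 2·raw per item.
Total = 29 + 6·5 − 2·10 = 29 + 30 − 20 = 39

39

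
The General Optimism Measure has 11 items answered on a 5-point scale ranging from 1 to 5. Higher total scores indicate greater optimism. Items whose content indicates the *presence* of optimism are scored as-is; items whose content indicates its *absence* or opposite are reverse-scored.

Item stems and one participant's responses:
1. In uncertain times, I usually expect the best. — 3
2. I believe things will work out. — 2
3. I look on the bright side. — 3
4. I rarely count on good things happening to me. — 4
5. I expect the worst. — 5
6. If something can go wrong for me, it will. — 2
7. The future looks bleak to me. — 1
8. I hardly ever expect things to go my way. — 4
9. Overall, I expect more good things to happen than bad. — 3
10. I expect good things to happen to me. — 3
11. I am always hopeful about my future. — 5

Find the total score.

Items 4, 5, 6, 7, 8 describe the absence/opposite of optimism → reverse-score.
reverse-coded value = 6 − response.
  item 1: 3
  item 2: 2
  item 3: 3
  item 4: 6 − 4 = 2
  item 5: 6 − 5 = 1
  item 6: 6 − 2 = 4
  item 7: 6 − 1 = 5
  item 8: 6 − 4 = 2
  item 9: 3
  item 10: 3
  item 11: 5
Total = 3 + 2 + 3 + 2 + 1 + 4 + 5 + 2 + 3 + 3 + 5 = 33

33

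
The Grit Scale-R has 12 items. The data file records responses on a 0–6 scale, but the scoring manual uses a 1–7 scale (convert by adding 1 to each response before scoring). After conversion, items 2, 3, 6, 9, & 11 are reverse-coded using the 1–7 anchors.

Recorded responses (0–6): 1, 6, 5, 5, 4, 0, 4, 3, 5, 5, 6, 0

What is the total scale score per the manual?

Convert to 1–7: 2, 7, 6, 6, 5, 1, 5, 4, 6, 6, 7, 1
Reverse-coded (on a 1–7 scale, reversed = 8 − raw):
  item 2: 8 − 7 = 1
  item 3: 8 − 6 = 2
  item 6: 8 − 1 = 7
  item 9: 8 − 6 = 2
  item 11: 8 − 7 = 1
Scored: 2, 1, 2, 6, 5, 7, 5, 4, 2, 6, 1, 1
Total = 42

42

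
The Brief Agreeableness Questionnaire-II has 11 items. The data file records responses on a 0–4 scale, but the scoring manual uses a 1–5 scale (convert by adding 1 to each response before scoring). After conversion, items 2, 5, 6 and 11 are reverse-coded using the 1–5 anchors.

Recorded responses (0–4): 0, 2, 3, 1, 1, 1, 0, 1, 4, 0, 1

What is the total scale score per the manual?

31

Convert to 1–5: 1, 3, 4, 2, 2, 2, 1, 2, 5, 1, 2
Reverse-coded (reversed = (1+5) − raw = 6 − raw):
  item 2: 6 − 3 = 3
  item 5: 6 − 2 = 4
  item 6: 6 − 2 = 4
  item 11: 6 − 2 = 4
Scored: 1, 3, 4, 2, 4, 4, 1, 2, 5, 1, 4
Total = 31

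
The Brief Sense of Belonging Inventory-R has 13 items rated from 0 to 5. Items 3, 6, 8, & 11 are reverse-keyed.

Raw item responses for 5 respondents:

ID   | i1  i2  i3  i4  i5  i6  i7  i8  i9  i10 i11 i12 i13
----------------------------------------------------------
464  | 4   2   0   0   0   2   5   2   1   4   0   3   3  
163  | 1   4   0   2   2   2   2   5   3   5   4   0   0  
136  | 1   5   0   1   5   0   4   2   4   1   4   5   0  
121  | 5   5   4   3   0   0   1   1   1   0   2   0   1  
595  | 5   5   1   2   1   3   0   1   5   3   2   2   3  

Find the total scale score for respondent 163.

Respondent 163 raw: 1, 4, 0, 2, 2, 2, 2, 5, 3, 5, 4, 0, 0.
Reverse-coded (on a 0–5 scale, reversed = 5 − raw):
  item 1: 1
  item 2: 4
  item 3: 5 − 0 = 5
  item 4: 2
  item 5: 2
  item 6: 5 − 2 = 3
  item 7: 2
  item 8: 5 − 5 = 0
  item 9: 3
  item 10: 5
  item 11: 5 − 4 = 1
  item 12: 0
  item 13: 0
Sum = 1 + 4 + 5 + 2 + 2 + 3 + 2 + 0 + 3 + 5 + 1 + 0 + 0 = 28

28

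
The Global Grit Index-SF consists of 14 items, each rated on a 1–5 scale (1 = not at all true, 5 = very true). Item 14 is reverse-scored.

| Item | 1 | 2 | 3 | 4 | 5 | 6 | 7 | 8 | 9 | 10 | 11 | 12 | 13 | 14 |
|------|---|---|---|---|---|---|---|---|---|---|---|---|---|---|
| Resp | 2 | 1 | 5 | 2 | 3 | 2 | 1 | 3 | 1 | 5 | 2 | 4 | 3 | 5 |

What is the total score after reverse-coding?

Raw sum = 39. Reverse-scored items: 14; their raw sum = 5.
Each reversal replaces raw with 6 − raw, changing the total by 6 − 2·raw per item.
Total = 39 + 1·6 − 2·5 = 39 + 6 − 10 = 35

35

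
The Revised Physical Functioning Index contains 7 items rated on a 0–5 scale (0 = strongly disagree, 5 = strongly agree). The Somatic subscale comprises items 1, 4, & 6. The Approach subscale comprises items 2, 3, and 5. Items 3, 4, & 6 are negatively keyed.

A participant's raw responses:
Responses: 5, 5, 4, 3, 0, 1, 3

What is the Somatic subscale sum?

Somatic items: 1, 4, 6.
Of these, items 4 and 6 are negatively keyed; on a 0–5 scale, reversed = 5 − raw.
  item 1: 5
  item 4: 5 − 3 = 2
  item 6: 5 − 1 = 4
Sum = 5 + 2 + 4 = 11

11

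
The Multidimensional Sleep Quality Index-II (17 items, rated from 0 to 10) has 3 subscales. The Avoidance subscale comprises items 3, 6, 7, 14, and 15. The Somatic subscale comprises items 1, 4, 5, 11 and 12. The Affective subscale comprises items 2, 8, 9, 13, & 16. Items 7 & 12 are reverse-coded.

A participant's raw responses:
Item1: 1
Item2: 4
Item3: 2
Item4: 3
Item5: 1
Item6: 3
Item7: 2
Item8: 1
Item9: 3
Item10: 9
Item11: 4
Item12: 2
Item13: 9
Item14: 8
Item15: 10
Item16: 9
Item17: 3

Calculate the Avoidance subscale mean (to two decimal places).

Avoidance items: 3, 6, 7, 14, 15.
Of these, item 7 is reverse-coded; on a 0–10 scale, reversed = 10 − raw.
  item 3: 2
  item 6: 3
  item 7: 10 − 2 = 8
  item 14: 8
  item 15: 10
Sum = 2 + 3 + 8 + 8 + 10 = 31
Mean = 31 / 5 = 6.20

6.20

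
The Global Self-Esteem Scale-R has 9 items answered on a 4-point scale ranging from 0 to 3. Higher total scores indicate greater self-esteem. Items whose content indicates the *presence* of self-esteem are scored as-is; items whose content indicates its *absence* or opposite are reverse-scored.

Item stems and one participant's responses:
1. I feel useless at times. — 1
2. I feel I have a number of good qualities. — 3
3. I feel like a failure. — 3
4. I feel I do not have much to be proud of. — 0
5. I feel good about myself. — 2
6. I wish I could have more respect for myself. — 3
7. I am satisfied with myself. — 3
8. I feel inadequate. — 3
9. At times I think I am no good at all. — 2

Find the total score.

Items 1, 3, 4, 6, 8, 9 describe the absence/opposite of self-esteem → reverse-score.
reversed = (0+3) − raw = 3 − raw.
  item 1: 3 − 1 = 2
  item 2: 3
  item 3: 3 − 3 = 0
  item 4: 3 − 0 = 3
  item 5: 2
  item 6: 3 − 3 = 0
  item 7: 3
  item 8: 3 − 3 = 0
  item 9: 3 − 2 = 1
Total = 2 + 3 + 0 + 3 + 2 + 0 + 3 + 0 + 1 = 14

14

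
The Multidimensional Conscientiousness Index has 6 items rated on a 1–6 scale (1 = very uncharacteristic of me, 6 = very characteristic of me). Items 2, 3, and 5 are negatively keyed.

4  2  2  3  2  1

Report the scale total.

23

Apply reverse scoring (reverse-coded value = 7 − response):
  item 2: 7 − 2 = 5
  item 3: 7 − 2 = 5
  item 5: 7 − 2 = 5
Scored items: 4, 5, 5, 3, 5, 1
Total = 4 + 5 + 5 + 3 + 5 + 1 = 23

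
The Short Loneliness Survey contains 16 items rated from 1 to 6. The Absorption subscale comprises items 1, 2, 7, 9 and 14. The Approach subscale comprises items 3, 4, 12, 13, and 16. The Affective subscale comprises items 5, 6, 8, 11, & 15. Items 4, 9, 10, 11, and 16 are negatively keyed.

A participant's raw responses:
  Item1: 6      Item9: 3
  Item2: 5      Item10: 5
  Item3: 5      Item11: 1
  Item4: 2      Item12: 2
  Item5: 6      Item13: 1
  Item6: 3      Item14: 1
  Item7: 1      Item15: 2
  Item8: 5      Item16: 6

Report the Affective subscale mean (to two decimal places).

4.40

Affective items: 5, 6, 8, 11, 15.
Of these, item 11 is negatively keyed; reverse-coded value = 7 − response.
  item 5: 6
  item 6: 3
  item 8: 5
  item 11: 7 − 1 = 6
  item 15: 2
Sum = 6 + 3 + 5 + 6 + 2 = 22
Mean = 22 / 5 = 4.40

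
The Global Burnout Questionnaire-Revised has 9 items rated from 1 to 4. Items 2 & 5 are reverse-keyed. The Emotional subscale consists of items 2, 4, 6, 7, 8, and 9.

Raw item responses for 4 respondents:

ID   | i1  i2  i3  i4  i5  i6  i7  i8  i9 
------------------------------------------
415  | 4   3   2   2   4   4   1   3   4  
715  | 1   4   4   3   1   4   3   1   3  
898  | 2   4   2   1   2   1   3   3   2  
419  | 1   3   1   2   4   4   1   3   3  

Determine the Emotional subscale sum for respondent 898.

11

Respondent 898 raw: 2, 4, 2, 1, 2, 1, 3, 3, 2.
Emotional items: 2, 4, 6, 7, 8, 9.
Reverse-coded (reverse-coded value = 5 − response):
  item 2: 5 − 4 = 1
  item 4: 1
  item 6: 1
  item 7: 3
  item 8: 3
  item 9: 2
Sum = 1 + 1 + 1 + 3 + 3 + 2 = 11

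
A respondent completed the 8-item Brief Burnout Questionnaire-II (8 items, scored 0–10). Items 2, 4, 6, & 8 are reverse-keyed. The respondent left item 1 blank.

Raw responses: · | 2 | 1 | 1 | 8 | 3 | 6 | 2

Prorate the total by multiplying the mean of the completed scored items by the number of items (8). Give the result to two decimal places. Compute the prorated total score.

53.71

Reverse-coded (reverse-coded value = 10 − response):
  item 2: 10 − 2 = 8
  item 4: 10 − 1 = 9
  item 6: 10 − 3 = 7
  item 8: 10 − 2 = 8
Completed scored items (7 of 8): 8, 1, 9, 8, 7, 6, 8; sum = 47.
Person mean = 47 / 7 ≈ 6.7143
Prorated total = (47 / 7) × 8 = 53.71 (to 2 dp)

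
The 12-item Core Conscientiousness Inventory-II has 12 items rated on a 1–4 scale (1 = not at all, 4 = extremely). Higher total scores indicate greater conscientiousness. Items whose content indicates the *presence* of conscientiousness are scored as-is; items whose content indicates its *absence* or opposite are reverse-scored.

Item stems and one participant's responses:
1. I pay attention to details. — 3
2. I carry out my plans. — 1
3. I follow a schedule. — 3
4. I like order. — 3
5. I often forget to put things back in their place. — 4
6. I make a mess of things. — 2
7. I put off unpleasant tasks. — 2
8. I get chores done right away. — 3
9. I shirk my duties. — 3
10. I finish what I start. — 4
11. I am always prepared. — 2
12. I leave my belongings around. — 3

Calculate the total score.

Items 5, 6, 7, 9, 12 describe the absence/opposite of conscientiousness → reverse-score.
reverse-coded value = 5 − response.
  item 1: 3
  item 2: 1
  item 3: 3
  item 4: 3
  item 5: 5 − 4 = 1
  item 6: 5 − 2 = 3
  item 7: 5 − 2 = 3
  item 8: 3
  item 9: 5 − 3 = 2
  item 10: 4
  item 11: 2
  item 12: 5 − 3 = 2
Total = 3 + 1 + 3 + 3 + 1 + 3 + 3 + 3 + 2 + 4 + 2 + 2 = 30

30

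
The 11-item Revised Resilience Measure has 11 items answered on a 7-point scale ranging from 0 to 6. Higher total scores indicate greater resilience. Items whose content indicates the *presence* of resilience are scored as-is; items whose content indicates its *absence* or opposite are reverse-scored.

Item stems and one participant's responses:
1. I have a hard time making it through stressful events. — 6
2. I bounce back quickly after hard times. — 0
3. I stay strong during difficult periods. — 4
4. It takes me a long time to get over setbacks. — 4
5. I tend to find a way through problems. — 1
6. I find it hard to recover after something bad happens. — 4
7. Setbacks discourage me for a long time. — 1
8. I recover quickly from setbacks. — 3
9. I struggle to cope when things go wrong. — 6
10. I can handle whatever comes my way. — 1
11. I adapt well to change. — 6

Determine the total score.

Items 1, 4, 6, 7, 9 describe the absence/opposite of resilience → reverse-score.
reverse-coded value = 6 − response.
  item 1: 6 − 6 = 0
  item 2: 0
  item 3: 4
  item 4: 6 − 4 = 2
  item 5: 1
  item 6: 6 − 4 = 2
  item 7: 6 − 1 = 5
  item 8: 3
  item 9: 6 − 6 = 0
  item 10: 1
  item 11: 6
Total = 0 + 0 + 4 + 2 + 1 + 2 + 5 + 3 + 0 + 1 + 6 = 24

24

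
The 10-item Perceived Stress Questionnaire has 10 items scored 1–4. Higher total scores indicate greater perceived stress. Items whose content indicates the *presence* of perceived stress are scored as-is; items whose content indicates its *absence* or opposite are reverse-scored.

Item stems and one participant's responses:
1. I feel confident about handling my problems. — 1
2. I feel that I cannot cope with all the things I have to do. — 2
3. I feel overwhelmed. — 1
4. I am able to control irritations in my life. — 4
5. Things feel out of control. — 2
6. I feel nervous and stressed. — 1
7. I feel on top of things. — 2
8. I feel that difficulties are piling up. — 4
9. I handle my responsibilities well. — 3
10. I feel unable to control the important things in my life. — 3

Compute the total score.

23

Items 1, 4, 7, 9 describe the absence/opposite of perceived stress → reverse-score.
reverse-coded value = 5 − response.
  item 1: 5 − 1 = 4
  item 2: 2
  item 3: 1
  item 4: 5 − 4 = 1
  item 5: 2
  item 6: 1
  item 7: 5 − 2 = 3
  item 8: 4
  item 9: 5 − 3 = 2
  item 10: 3
Total = 4 + 2 + 1 + 1 + 2 + 1 + 3 + 4 + 2 + 3 = 23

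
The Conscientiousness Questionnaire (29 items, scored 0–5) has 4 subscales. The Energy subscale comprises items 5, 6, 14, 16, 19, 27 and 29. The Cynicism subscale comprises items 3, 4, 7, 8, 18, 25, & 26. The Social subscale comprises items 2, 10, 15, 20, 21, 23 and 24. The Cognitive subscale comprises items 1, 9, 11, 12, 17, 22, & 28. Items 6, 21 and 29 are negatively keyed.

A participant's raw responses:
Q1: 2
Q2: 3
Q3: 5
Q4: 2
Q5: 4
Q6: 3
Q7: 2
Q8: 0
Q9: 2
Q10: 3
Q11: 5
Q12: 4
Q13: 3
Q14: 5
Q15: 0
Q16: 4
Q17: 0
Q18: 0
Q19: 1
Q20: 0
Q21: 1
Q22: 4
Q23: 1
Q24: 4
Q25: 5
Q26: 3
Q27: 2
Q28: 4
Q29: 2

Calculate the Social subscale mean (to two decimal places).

Social items: 2, 10, 15, 20, 21, 23, 24.
Of these, item 21 is negatively keyed; on a 0–5 scale, reversed = 5 − raw.
  item 2: 3
  item 10: 3
  item 15: 0
  item 20: 0
  item 21: 5 − 1 = 4
  item 23: 1
  item 24: 4
Sum = 3 + 3 + 0 + 0 + 4 + 1 + 4 = 15
Mean = 15 / 7 = 2.14

2.14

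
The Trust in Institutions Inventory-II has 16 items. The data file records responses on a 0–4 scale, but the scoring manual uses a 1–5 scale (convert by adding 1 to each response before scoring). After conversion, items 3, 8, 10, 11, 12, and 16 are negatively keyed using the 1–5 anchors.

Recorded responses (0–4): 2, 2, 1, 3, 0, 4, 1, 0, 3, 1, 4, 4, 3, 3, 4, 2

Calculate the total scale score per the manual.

Convert to 1–5: 3, 3, 2, 4, 1, 5, 2, 1, 4, 2, 5, 5, 4, 4, 5, 3
Reverse-coded (reversed = (1+5) − raw = 6 − raw):
  item 3: 6 − 2 = 4
  item 8: 6 − 1 = 5
  item 10: 6 − 2 = 4
  item 11: 6 − 5 = 1
  item 12: 6 − 5 = 1
  item 16: 6 − 3 = 3
Scored: 3, 3, 4, 4, 1, 5, 2, 5, 4, 4, 1, 1, 4, 4, 5, 3
Total = 53

53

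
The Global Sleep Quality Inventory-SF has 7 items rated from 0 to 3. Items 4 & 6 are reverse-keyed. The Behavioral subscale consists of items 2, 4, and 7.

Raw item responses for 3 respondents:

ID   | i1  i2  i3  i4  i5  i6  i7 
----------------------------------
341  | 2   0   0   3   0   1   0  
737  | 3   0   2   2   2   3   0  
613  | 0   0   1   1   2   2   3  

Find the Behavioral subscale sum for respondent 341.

Respondent 341 raw: 2, 0, 0, 3, 0, 1, 0.
Behavioral items: 2, 4, 7.
Reverse-coded (reverse-coded value = 3 − response):
  item 2: 0
  item 4: 3 − 3 = 0
  item 7: 0
Sum = 0 + 0 + 0 = 0

0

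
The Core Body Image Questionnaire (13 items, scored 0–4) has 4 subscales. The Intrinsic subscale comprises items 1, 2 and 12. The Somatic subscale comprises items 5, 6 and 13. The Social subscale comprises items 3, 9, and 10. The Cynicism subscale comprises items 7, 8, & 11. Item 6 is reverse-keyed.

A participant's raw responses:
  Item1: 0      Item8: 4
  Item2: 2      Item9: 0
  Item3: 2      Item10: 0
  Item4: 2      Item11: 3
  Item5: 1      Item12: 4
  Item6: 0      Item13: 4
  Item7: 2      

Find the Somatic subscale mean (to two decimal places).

3.00

Somatic items: 5, 6, 13.
Of these, item 6 is reverse-keyed; reverse-coded value = 4 − response.
  item 5: 1
  item 6: 4 − 0 = 4
  item 13: 4
Sum = 1 + 4 + 4 = 9
Mean = 9 / 3 = 3.00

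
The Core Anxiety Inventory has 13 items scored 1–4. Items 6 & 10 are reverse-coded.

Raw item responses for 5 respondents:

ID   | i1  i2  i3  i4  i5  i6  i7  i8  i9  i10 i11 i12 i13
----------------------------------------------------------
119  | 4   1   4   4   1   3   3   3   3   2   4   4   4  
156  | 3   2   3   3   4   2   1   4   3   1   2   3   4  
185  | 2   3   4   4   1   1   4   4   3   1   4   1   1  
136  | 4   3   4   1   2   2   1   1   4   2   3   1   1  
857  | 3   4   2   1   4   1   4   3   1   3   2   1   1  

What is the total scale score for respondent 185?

Respondent 185 raw: 2, 3, 4, 4, 1, 1, 4, 4, 3, 1, 4, 1, 1.
Reverse-coded (reversed = (1+4) − raw = 5 − raw):
  item 1: 2
  item 2: 3
  item 3: 4
  item 4: 4
  item 5: 1
  item 6: 5 − 1 = 4
  item 7: 4
  item 8: 4
  item 9: 3
  item 10: 5 − 1 = 4
  item 11: 4
  item 12: 1
  item 13: 1
Sum = 2 + 3 + 4 + 4 + 1 + 4 + 4 + 4 + 3 + 4 + 4 + 1 + 1 = 39

39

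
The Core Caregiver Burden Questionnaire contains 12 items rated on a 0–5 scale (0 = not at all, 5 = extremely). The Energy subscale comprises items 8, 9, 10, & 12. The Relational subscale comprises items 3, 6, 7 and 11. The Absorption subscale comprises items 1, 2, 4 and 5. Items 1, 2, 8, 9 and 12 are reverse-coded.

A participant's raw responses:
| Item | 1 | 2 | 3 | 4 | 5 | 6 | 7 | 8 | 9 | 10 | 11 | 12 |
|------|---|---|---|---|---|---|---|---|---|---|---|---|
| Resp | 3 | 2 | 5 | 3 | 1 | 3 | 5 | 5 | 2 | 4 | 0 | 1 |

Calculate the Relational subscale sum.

13

Relational items: 3, 6, 7, 11.
  item 3: 5
  item 6: 3
  item 7: 5
  item 11: 0
Sum = 5 + 3 + 5 + 0 = 13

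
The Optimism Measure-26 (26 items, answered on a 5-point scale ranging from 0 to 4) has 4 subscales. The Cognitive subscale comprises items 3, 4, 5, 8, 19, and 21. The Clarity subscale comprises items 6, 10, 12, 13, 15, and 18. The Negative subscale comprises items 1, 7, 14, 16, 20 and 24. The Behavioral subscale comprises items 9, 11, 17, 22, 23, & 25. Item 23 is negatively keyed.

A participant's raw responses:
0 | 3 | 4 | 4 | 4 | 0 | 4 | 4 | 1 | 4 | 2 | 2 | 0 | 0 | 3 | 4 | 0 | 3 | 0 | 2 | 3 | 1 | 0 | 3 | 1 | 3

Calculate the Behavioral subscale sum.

Behavioral items: 9, 11, 17, 22, 23, 25.
Of these, item 23 is negatively keyed; on a 0–4 scale, reversed = 4 − raw.
  item 9: 1
  item 11: 2
  item 17: 0
  item 22: 1
  item 23: 4 − 0 = 4
  item 25: 1
Sum = 1 + 2 + 0 + 1 + 4 + 1 = 9

9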